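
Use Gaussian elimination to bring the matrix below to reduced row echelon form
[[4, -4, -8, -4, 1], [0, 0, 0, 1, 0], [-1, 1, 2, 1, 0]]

Multiply ρ1 by 1/4.
Add ρ1 to ρ3.
Multiply ρ3 by 4.
Subtract 1/4 times ρ3 from ρ1.
Add ρ2 to ρ1.

[[1, -1, -2, 0, 0], [0, 0, 0, 1, 0], [0, 0, 0, 0, 1]]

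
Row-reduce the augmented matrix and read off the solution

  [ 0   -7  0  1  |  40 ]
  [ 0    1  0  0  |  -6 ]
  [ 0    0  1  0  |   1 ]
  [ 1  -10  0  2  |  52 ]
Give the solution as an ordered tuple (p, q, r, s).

(-4, -6, 1, -2)

Swap ρ1 and ρ4.
  [ 1  -10  0  2  |  52 ]
  [ 0    1  0  0  |  -6 ]
  [ 0    0  1  0  |   1 ]
  [ 0   -7  0  1  |  40 ]
Add 7 times ρ2 to ρ4.
  [ 1  -10  0  2  |  52 ]
  [ 0    1  0  0  |  -6 ]
  [ 0    0  1  0  |   1 ]
  [ 0    0  0  1  |  -2 ]
Subtract 2 times ρ4 from ρ1.
  [ 1  -10  0  0  |  56 ]
  [ 0    1  0  0  |  -6 ]
  [ 0    0  1  0  |   1 ]
  [ 0    0  0  1  |  -2 ]
Add 10 times ρ2 to ρ1.
  [ 1  0  0  0  |  -4 ]
  [ 0  1  0  0  |  -6 ]
  [ 0  0  1  0  |   1 ]
  [ 0  0  0  1  |  -2 ]
Reading off the last column: p = -4, q = -6, r = 1, s = -2.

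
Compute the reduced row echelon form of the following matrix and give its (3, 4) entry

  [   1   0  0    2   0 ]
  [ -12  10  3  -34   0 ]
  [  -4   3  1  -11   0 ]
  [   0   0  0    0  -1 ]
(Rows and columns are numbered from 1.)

R2 → R2 + 12·R1
  [  1   0  0    2   0 ]
  [  0  10  3  -10   0 ]
  [ -4   3  1  -11   0 ]
  [  0   0  0    0  -1 ]
R3 → R3 + 4·R1
  [ 1   0  0    2   0 ]
  [ 0  10  3  -10   0 ]
  [ 0   3  1   -3   0 ]
  [ 0   0  0    0  -1 ]
R2 → 1/10·R2
  [ 1  0     0   2   0 ]
  [ 0  1  3/10  -1   0 ]
  [ 0  3     1  -3   0 ]
  [ 0  0     0   0  -1 ]
R3 → R3 − 3·R2
  [ 1  0     0   2   0 ]
  [ 0  1  3/10  -1   0 ]
  [ 0  0  1/10   0   0 ]
  [ 0  0     0   0  -1 ]
R3 → 10·R3
  [ 1  0     0   2   0 ]
  [ 0  1  3/10  -1   0 ]
  [ 0  0     1   0   0 ]
  [ 0  0     0   0  -1 ]
R4 → -1·R4
  [ 1  0     0   2  0 ]
  [ 0  1  3/10  -1  0 ]
  [ 0  0     1   0  0 ]
  [ 0  0     0   0  1 ]
R2 → R2 − 3/10·R3
  [ 1  0  0   2  0 ]
  [ 0  1  0  -1  0 ]
  [ 0  0  1   0  0 ]
  [ 0  0  0   0  1 ]

0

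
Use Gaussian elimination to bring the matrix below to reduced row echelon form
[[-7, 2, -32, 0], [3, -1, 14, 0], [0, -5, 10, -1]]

Multiply R1 by -1/7.
  [ 1  -2/7  32/7   0 ]
  [ 3    -1    14   0 ]
  [ 0    -5    10  -1 ]
Subtract 3 times R1 from R2.
  [ 1  -2/7  32/7   0 ]
  [ 0  -1/7   2/7   0 ]
  [ 0    -5    10  -1 ]
Multiply R2 by -7.
  [ 1  -2/7  32/7   0 ]
  [ 0     1    -2   0 ]
  [ 0    -5    10  -1 ]
Add 5 times R2 to R3.
  [ 1  -2/7  32/7   0 ]
  [ 0     1    -2   0 ]
  [ 0     0     0  -1 ]
Multiply R3 by -1.
  [ 1  -2/7  32/7  0 ]
  [ 0     1    -2  0 ]
  [ 0     0     0  1 ]
Add 2/7 times R2 to R1.
  [ 1  0   4  0 ]
  [ 0  1  -2  0 ]
  [ 0  0   0  1 ]

[[1, 0, 4, 0], [0, 1, -2, 0], [0, 0, 0, 1]]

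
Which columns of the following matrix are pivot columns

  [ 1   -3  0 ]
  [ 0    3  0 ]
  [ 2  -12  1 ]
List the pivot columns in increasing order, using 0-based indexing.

Subtract 2 times R1 from R3.
  [ 1  -3  0 ]
  [ 0   3  0 ]
  [ 0  -6  1 ]
Multiply R2 by 1/3.
  [ 1  -3  0 ]
  [ 0   1  0 ]
  [ 0  -6  1 ]
Add 6 times R2 to R3.
  [ 1  -3  0 ]
  [ 0   1  0 ]
  [ 0   0  1 ]
Add 3 times R2 to R1.
  [ 1  0  0 ]
  [ 0  1  0 ]
  [ 0  0  1 ]
Pivot columns are the columns containing a leading 1.

0, 1, 2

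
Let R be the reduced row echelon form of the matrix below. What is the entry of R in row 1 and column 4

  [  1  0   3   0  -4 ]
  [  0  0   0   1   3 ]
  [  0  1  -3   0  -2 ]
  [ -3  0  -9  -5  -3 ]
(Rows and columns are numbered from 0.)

-2

R4 → R4 + 3·R1
R2 <=> R3
R4 → R4 + 5·R3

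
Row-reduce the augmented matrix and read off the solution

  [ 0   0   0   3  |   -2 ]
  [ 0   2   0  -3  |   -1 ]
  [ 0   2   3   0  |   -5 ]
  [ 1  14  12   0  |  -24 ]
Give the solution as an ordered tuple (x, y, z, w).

Swap ρ1 and ρ4.
  [ 1  14  12   0  |  -24 ]
  [ 0   2   0  -3  |   -1 ]
  [ 0   2   3   0  |   -5 ]
  [ 0   0   0   3  |   -2 ]
Multiply ρ2 by 1/2.
  [ 1  14  12     0  |   -24 ]
  [ 0   1   0  -3/2  |  -1/2 ]
  [ 0   2   3     0  |    -5 ]
  [ 0   0   0     3  |    -2 ]
Subtract 2 times ρ2 from ρ3.
  [ 1  14  12     0  |   -24 ]
  [ 0   1   0  -3/2  |  -1/2 ]
  [ 0   0   3     3  |    -4 ]
  [ 0   0   0     3  |    -2 ]
Multiply ρ3 by 1/3.
  [ 1  14  12     0  |   -24 ]
  [ 0   1   0  -3/2  |  -1/2 ]
  [ 0   0   1     1  |  -4/3 ]
  [ 0   0   0     3  |    -2 ]
Multiply ρ4 by 1/3.
  [ 1  14  12     0  |   -24 ]
  [ 0   1   0  -3/2  |  -1/2 ]
  [ 0   0   1     1  |  -4/3 ]
  [ 0   0   0     1  |  -2/3 ]
Subtract ρ4 from ρ3.
  [ 1  14  12     0  |   -24 ]
  [ 0   1   0  -3/2  |  -1/2 ]
  [ 0   0   1     0  |  -2/3 ]
  [ 0   0   0     1  |  -2/3 ]
Add 3/2 times ρ4 to ρ2.
  [ 1  14  12  0  |   -24 ]
  [ 0   1   0  0  |  -3/2 ]
  [ 0   0   1  0  |  -2/3 ]
  [ 0   0   0  1  |  -2/3 ]
Subtract 12 times ρ3 from ρ1.
  [ 1  14  0  0  |   -16 ]
  [ 0   1  0  0  |  -3/2 ]
  [ 0   0  1  0  |  -2/3 ]
  [ 0   0  0  1  |  -2/3 ]
Subtract 14 times ρ2 from ρ1.
  [ 1  0  0  0  |     5 ]
  [ 0  1  0  0  |  -3/2 ]
  [ 0  0  1  0  |  -2/3 ]
  [ 0  0  0  1  |  -2/3 ]
Reading off the last column: x = 5, y = -3/2, z = -2/3, w = -2/3.

(5, -3/2, -2/3, -2/3)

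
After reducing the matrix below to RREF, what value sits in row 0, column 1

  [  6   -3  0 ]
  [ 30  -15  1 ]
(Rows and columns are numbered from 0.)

-1/2

ρ1 -> 1/6·ρ1
  [  1  -1/2  0 ]
  [ 30   -15  1 ]
ρ2 -> ρ2 − 30·ρ1
  [ 1  -1/2  0 ]
  [ 0     0  1 ]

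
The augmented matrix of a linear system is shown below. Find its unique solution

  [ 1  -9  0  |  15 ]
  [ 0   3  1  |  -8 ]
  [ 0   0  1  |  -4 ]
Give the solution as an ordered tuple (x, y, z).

Multiply R2 by 1/3.
  [ 1  -9    0  |    15 ]
  [ 0   1  1/3  |  -8/3 ]
  [ 0   0    1  |    -4 ]
Subtract 1/3 times R3 from R2.
  [ 1  -9  0  |    15 ]
  [ 0   1  0  |  -4/3 ]
  [ 0   0  1  |    -4 ]
Add 9 times R2 to R1.
  [ 1  0  0  |     3 ]
  [ 0  1  0  |  -4/3 ]
  [ 0  0  1  |    -4 ]
Reading off the last column: x = 3, y = -4/3, z = -4.

(3, -4/3, -4)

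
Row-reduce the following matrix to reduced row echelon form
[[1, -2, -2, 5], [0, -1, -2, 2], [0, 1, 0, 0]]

r2 → -1·r2
r3 → r3 − r2
r3 → -1/2·r3
r2 → r2 − 2·r3
r1 → r1 + 2·r3
r1 → r1 + 2·r2

[[1, 0, 0, 3], [0, 1, 0, 0], [0, 0, 1, -1]]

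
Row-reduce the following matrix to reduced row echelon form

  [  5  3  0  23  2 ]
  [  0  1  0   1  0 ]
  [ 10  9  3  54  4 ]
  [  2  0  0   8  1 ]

[[1, 0, 0, 4, 0], [0, 1, 0, 1, 0], [0, 0, 1, 5/3, 0], [0, 0, 0, 0, 1]]

R1 → 1/5·R1
  [  1  3/5  0  23/5  2/5 ]
  [  0    1  0     1    0 ]
  [ 10    9  3    54    4 ]
  [  2    0  0     8    1 ]
R3 → R3 − 10·R1
  [ 1  3/5  0  23/5  2/5 ]
  [ 0    1  0     1    0 ]
  [ 0    3  3     8    0 ]
  [ 2    0  0     8    1 ]
R4 → R4 − 2·R1
  [ 1   3/5  0  23/5  2/5 ]
  [ 0     1  0     1    0 ]
  [ 0     3  3     8    0 ]
  [ 0  -6/5  0  -6/5  1/5 ]
R3 → R3 − 3·R2
  [ 1   3/5  0  23/5  2/5 ]
  [ 0     1  0     1    0 ]
  [ 0     0  3     5    0 ]
  [ 0  -6/5  0  -6/5  1/5 ]
R4 → R4 + 6/5·R2
  [ 1  3/5  0  23/5  2/5 ]
  [ 0    1  0     1    0 ]
  [ 0    0  3     5    0 ]
  [ 0    0  0     0  1/5 ]
R3 → 1/3·R3
  [ 1  3/5  0  23/5  2/5 ]
  [ 0    1  0     1    0 ]
  [ 0    0  1   5/3    0 ]
  [ 0    0  0     0  1/5 ]
R4 → 5·R4
  [ 1  3/5  0  23/5  2/5 ]
  [ 0    1  0     1    0 ]
  [ 0    0  1   5/3    0 ]
  [ 0    0  0     0    1 ]
R1 → R1 − 2/5·R4
  [ 1  3/5  0  23/5  0 ]
  [ 0    1  0     1  0 ]
  [ 0    0  1   5/3  0 ]
  [ 0    0  0     0  1 ]
R1 → R1 − 3/5·R2
  [ 1  0  0    4  0 ]
  [ 0  1  0    1  0 ]
  [ 0  0  1  5/3  0 ]
  [ 0  0  0    0  1 ]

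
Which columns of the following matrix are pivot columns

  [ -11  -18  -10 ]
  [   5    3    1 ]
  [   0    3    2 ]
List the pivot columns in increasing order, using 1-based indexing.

Multiply R1 by -1/11.
  [ 1  18/11  10/11 ]
  [ 5      3      1 ]
  [ 0      3      2 ]
Subtract 5 times R1 from R2.
  [ 1   18/11   10/11 ]
  [ 0  -57/11  -39/11 ]
  [ 0       3       2 ]
Multiply R2 by -11/57.
  [ 1  18/11  10/11 ]
  [ 0      1  13/19 ]
  [ 0      3      2 ]
Subtract 3 times R2 from R3.
  [ 1  18/11  10/11 ]
  [ 0      1  13/19 ]
  [ 0      0  -1/19 ]
Multiply R3 by -19.
  [ 1  18/11  10/11 ]
  [ 0      1  13/19 ]
  [ 0      0      1 ]
Subtract 13/19 times R3 from R2.
  [ 1  18/11  10/11 ]
  [ 0      1      0 ]
  [ 0      0      1 ]
Subtract 10/11 times R3 from R1.
  [ 1  18/11  0 ]
  [ 0      1  0 ]
  [ 0      0  1 ]
Subtract 18/11 times R2 from R1.
  [ 1  0  0 ]
  [ 0  1  0 ]
  [ 0  0  1 ]
Pivot columns are the columns containing a leading 1.

1, 2, 3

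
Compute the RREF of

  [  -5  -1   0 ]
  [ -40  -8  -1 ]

Multiply R1 by -1/5.
  [   1  1/5   0 ]
  [ -40   -8  -1 ]
Add 40 times R1 to R2.
  [ 1  1/5   0 ]
  [ 0    0  -1 ]
Multiply R2 by -1.
  [ 1  1/5  0 ]
  [ 0    0  1 ]

[[1, 1/5, 0], [0, 0, 1]]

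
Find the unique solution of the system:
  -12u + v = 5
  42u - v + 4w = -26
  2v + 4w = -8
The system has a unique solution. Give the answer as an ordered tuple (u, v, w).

(-1/2, -1, -3/2)

Form the augmented matrix and row-reduce:
  [ -12   1  0  |    5 ]
  [  42  -1  4  |  -26 ]
  [   0   2  4  |   -8 ]
ρ1 ← -1/12·ρ1
  [  1  -1/12  0  |  -5/12 ]
  [ 42     -1  4  |    -26 ]
  [  0      2  4  |     -8 ]
ρ2 ← ρ2 − 42·ρ1
  [ 1  -1/12  0  |  -5/12 ]
  [ 0    5/2  4  |  -17/2 ]
  [ 0      2  4  |     -8 ]
ρ2 ← 2/5·ρ2
  [ 1  -1/12    0  |  -5/12 ]
  [ 0      1  8/5  |  -17/5 ]
  [ 0      2    4  |     -8 ]
ρ3 ← ρ3 − 2·ρ2
  [ 1  -1/12    0  |  -5/12 ]
  [ 0      1  8/5  |  -17/5 ]
  [ 0      0  4/5  |   -6/5 ]
ρ3 ← 5/4·ρ3
  [ 1  -1/12    0  |  -5/12 ]
  [ 0      1  8/5  |  -17/5 ]
  [ 0      0    1  |   -3/2 ]
ρ2 ← ρ2 − 8/5·ρ3
  [ 1  -1/12  0  |  -5/12 ]
  [ 0      1  0  |     -1 ]
  [ 0      0  1  |   -3/2 ]
ρ1 ← ρ1 + 1/12·ρ2
  [ 1  0  0  |  -1/2 ]
  [ 0  1  0  |    -1 ]
  [ 0  0  1  |  -3/2 ]
Reading off the last column: u = -1/2, v = -1, w = -3/2.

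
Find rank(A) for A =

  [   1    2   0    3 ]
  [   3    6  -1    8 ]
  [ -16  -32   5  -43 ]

R2 -> R2 − 3·R1
  [   1    2   0    3 ]
  [   0    0  -1   -1 ]
  [ -16  -32   5  -43 ]
R3 -> R3 + 16·R1
  [ 1  2   0   3 ]
  [ 0  0  -1  -1 ]
  [ 0  0   5   5 ]
R2 -> -1·R2
  [ 1  2  0  3 ]
  [ 0  0  1  1 ]
  [ 0  0  5  5 ]
R3 -> R3 − 5·R2
  [ 1  2  0  3 ]
  [ 0  0  1  1 ]
  [ 0  0  0  0 ]
The reduced form has 2 nonzero rows.

rank = 2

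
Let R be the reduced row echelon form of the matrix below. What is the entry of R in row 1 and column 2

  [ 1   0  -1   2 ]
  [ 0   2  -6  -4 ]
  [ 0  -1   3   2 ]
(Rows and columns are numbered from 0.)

Multiply R2 by 1/2.
  [ 1   0  -1   2 ]
  [ 0   1  -3  -2 ]
  [ 0  -1   3   2 ]
Add R2 to R3.
  [ 1  0  -1   2 ]
  [ 0  1  -3  -2 ]
  [ 0  0   0   0 ]

-3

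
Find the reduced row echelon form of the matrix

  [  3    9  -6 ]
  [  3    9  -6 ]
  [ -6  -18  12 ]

r1 -> 1/3·r1
r2 -> r2 − 3·r1
r3 -> r3 + 6·r1

[[1, 3, -2], [0, 0, 0], [0, 0, 0]]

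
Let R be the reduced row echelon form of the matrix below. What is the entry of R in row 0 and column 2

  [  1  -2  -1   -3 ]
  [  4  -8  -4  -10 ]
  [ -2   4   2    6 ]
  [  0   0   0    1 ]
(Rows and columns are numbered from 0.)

-1

R2 ← R2 − 4·R1
  [  1  -2  -1  -3 ]
  [  0   0   0   2 ]
  [ -2   4   2   6 ]
  [  0   0   0   1 ]
R3 ← R3 + 2·R1
  [ 1  -2  -1  -3 ]
  [ 0   0   0   2 ]
  [ 0   0   0   0 ]
  [ 0   0   0   1 ]
R2 ← 1/2·R2
  [ 1  -2  -1  -3 ]
  [ 0   0   0   1 ]
  [ 0   0   0   0 ]
  [ 0   0   0   1 ]
R4 ← R4 − R2
  [ 1  -2  -1  -3 ]
  [ 0   0   0   1 ]
  [ 0   0   0   0 ]
  [ 0   0   0   0 ]
R1 ← R1 + 3·R2
  [ 1  -2  -1  0 ]
  [ 0   0   0  1 ]
  [ 0   0   0  0 ]
  [ 0   0   0  0 ]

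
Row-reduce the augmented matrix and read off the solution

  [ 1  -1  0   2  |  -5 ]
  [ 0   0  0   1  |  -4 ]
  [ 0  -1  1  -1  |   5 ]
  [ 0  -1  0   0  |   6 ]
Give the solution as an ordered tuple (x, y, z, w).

(-3, -6, -5, -4)

R2 ↔ R3
  [ 1  -1  0   2  |  -5 ]
  [ 0  -1  1  -1  |   5 ]
  [ 0   0  0   1  |  -4 ]
  [ 0  -1  0   0  |   6 ]
R2 := -1·R2
  [ 1  -1   0  2  |  -5 ]
  [ 0   1  -1  1  |  -5 ]
  [ 0   0   0  1  |  -4 ]
  [ 0  -1   0  0  |   6 ]
R4 := R4 + R2
  [ 1  -1   0  2  |  -5 ]
  [ 0   1  -1  1  |  -5 ]
  [ 0   0   0  1  |  -4 ]
  [ 0   0  -1  1  |   1 ]
R3 ↔ R4
  [ 1  -1   0  2  |  -5 ]
  [ 0   1  -1  1  |  -5 ]
  [ 0   0  -1  1  |   1 ]
  [ 0   0   0  1  |  -4 ]
R3 := -1·R3
  [ 1  -1   0   2  |  -5 ]
  [ 0   1  -1   1  |  -5 ]
  [ 0   0   1  -1  |  -1 ]
  [ 0   0   0   1  |  -4 ]
R3 := R3 + R4
  [ 1  -1   0  2  |  -5 ]
  [ 0   1  -1  1  |  -5 ]
  [ 0   0   1  0  |  -5 ]
  [ 0   0   0  1  |  -4 ]
R2 := R2 − R4
  [ 1  -1   0  2  |  -5 ]
  [ 0   1  -1  0  |  -1 ]
  [ 0   0   1  0  |  -5 ]
  [ 0   0   0  1  |  -4 ]
R1 := R1 − 2·R4
  [ 1  -1   0  0  |   3 ]
  [ 0   1  -1  0  |  -1 ]
  [ 0   0   1  0  |  -5 ]
  [ 0   0   0  1  |  -4 ]
R2 := R2 + R3
  [ 1  -1  0  0  |   3 ]
  [ 0   1  0  0  |  -6 ]
  [ 0   0  1  0  |  -5 ]
  [ 0   0  0  1  |  -4 ]
R1 := R1 + R2
  [ 1  0  0  0  |  -3 ]
  [ 0  1  0  0  |  -6 ]
  [ 0  0  1  0  |  -5 ]
  [ 0  0  0  1  |  -4 ]
Reading off the last column: x = -3, y = -6, z = -5, w = -4.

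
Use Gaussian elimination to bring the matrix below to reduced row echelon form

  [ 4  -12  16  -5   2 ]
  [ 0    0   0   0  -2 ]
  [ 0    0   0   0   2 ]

[[1, -3, 4, -5/4, 0], [0, 0, 0, 0, 1], [0, 0, 0, 0, 0]]

R1 → 1/4·R1
  [ 1  -3  4  -5/4  1/2 ]
  [ 0   0  0     0   -2 ]
  [ 0   0  0     0    2 ]
R2 → -1/2·R2
  [ 1  -3  4  -5/4  1/2 ]
  [ 0   0  0     0    1 ]
  [ 0   0  0     0    2 ]
R3 → R3 − 2·R2
  [ 1  -3  4  -5/4  1/2 ]
  [ 0   0  0     0    1 ]
  [ 0   0  0     0    0 ]
R1 → R1 − 1/2·R2
  [ 1  -3  4  -5/4  0 ]
  [ 0   0  0     0  1 ]
  [ 0   0  0     0  0 ]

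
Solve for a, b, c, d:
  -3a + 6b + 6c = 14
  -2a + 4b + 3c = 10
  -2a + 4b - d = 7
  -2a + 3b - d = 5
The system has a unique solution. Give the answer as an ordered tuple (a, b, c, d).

Form the augmented matrix and row-reduce:
  [ -3  6  6   0  |  14 ]
  [ -2  4  3   0  |  10 ]
  [ -2  4  0  -1  |   7 ]
  [ -2  3  0  -1  |   5 ]
R1 → -1/3·R1
  [  1  -2  -2   0  |  -14/3 ]
  [ -2   4   3   0  |     10 ]
  [ -2   4   0  -1  |      7 ]
  [ -2   3   0  -1  |      5 ]
R2 → R2 + 2·R1
  [  1  -2  -2   0  |  -14/3 ]
  [  0   0  -1   0  |    2/3 ]
  [ -2   4   0  -1  |      7 ]
  [ -2   3   0  -1  |      5 ]
R3 → R3 + 2·R1
  [  1  -2  -2   0  |  -14/3 ]
  [  0   0  -1   0  |    2/3 ]
  [  0   0  -4  -1  |   -7/3 ]
  [ -2   3   0  -1  |      5 ]
R4 → R4 + 2·R1
  [ 1  -2  -2   0  |  -14/3 ]
  [ 0   0  -1   0  |    2/3 ]
  [ 0   0  -4  -1  |   -7/3 ]
  [ 0  -1  -4  -1  |  -13/3 ]
R2 ↔ R4
  [ 1  -2  -2   0  |  -14/3 ]
  [ 0  -1  -4  -1  |  -13/3 ]
  [ 0   0  -4  -1  |   -7/3 ]
  [ 0   0  -1   0  |    2/3 ]
R2 → -1·R2
  [ 1  -2  -2   0  |  -14/3 ]
  [ 0   1   4   1  |   13/3 ]
  [ 0   0  -4  -1  |   -7/3 ]
  [ 0   0  -1   0  |    2/3 ]
R3 → -1/4·R3
  [ 1  -2  -2    0  |  -14/3 ]
  [ 0   1   4    1  |   13/3 ]
  [ 0   0   1  1/4  |   7/12 ]
  [ 0   0  -1    0  |    2/3 ]
R4 → R4 + R3
  [ 1  -2  -2    0  |  -14/3 ]
  [ 0   1   4    1  |   13/3 ]
  [ 0   0   1  1/4  |   7/12 ]
  [ 0   0   0  1/4  |    5/4 ]
R4 → 4·R4
  [ 1  -2  -2    0  |  -14/3 ]
  [ 0   1   4    1  |   13/3 ]
  [ 0   0   1  1/4  |   7/12 ]
  [ 0   0   0    1  |      5 ]
R3 → R3 − 1/4·R4
  [ 1  -2  -2  0  |  -14/3 ]
  [ 0   1   4  1  |   13/3 ]
  [ 0   0   1  0  |   -2/3 ]
  [ 0   0   0  1  |      5 ]
R2 → R2 − R4
  [ 1  -2  -2  0  |  -14/3 ]
  [ 0   1   4  0  |   -2/3 ]
  [ 0   0   1  0  |   -2/3 ]
  [ 0   0   0  1  |      5 ]
R2 → R2 − 4·R3
  [ 1  -2  -2  0  |  -14/3 ]
  [ 0   1   0  0  |      2 ]
  [ 0   0   1  0  |   -2/3 ]
  [ 0   0   0  1  |      5 ]
R1 → R1 + 2·R3
  [ 1  -2  0  0  |    -6 ]
  [ 0   1  0  0  |     2 ]
  [ 0   0  1  0  |  -2/3 ]
  [ 0   0  0  1  |     5 ]
R1 → R1 + 2·R2
  [ 1  0  0  0  |    -2 ]
  [ 0  1  0  0  |     2 ]
  [ 0  0  1  0  |  -2/3 ]
  [ 0  0  0  1  |     5 ]
Reading off the last column: a = -2, b = 2, c = -2/3, d = 5.

(-2, 2, -2/3, 5)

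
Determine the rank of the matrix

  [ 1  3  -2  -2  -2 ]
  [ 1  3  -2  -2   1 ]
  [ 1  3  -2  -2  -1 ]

rank = 2

R2 ← R2 − R1
  [ 1  3  -2  -2  -2 ]
  [ 0  0   0   0   3 ]
  [ 1  3  -2  -2  -1 ]
R3 ← R3 − R1
  [ 1  3  -2  -2  -2 ]
  [ 0  0   0   0   3 ]
  [ 0  0   0   0   1 ]
R2 ← 1/3·R2
  [ 1  3  -2  -2  -2 ]
  [ 0  0   0   0   1 ]
  [ 0  0   0   0   1 ]
R3 ← R3 − R2
  [ 1  3  -2  -2  -2 ]
  [ 0  0   0   0   1 ]
  [ 0  0   0   0   0 ]
R1 ← R1 + 2·R2
  [ 1  3  -2  -2  0 ]
  [ 0  0   0   0  1 ]
  [ 0  0   0   0  0 ]
The reduced form has 2 nonzero rows.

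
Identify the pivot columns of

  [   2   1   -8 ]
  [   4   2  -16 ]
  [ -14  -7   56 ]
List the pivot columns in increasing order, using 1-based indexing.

1

Multiply ρ1 by 1/2.
Subtract 4 times ρ1 from ρ2.
Add 14 times ρ1 to ρ3.
Pivot columns are the columns containing a leading 1.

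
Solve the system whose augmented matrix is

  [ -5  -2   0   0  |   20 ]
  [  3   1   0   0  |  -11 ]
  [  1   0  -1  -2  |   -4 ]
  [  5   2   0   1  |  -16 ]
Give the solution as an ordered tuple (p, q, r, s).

(-2, -5, -6, 4)

ρ1 -> -1/5·ρ1
  [ 1  2/5   0   0  |   -4 ]
  [ 3    1   0   0  |  -11 ]
  [ 1    0  -1  -2  |   -4 ]
  [ 5    2   0   1  |  -16 ]
ρ2 -> ρ2 − 3·ρ1
  [ 1   2/5   0   0  |   -4 ]
  [ 0  -1/5   0   0  |    1 ]
  [ 1     0  -1  -2  |   -4 ]
  [ 5     2   0   1  |  -16 ]
ρ3 -> ρ3 − ρ1
  [ 1   2/5   0   0  |   -4 ]
  [ 0  -1/5   0   0  |    1 ]
  [ 0  -2/5  -1  -2  |    0 ]
  [ 5     2   0   1  |  -16 ]
ρ4 -> ρ4 − 5·ρ1
  [ 1   2/5   0   0  |  -4 ]
  [ 0  -1/5   0   0  |   1 ]
  [ 0  -2/5  -1  -2  |   0 ]
  [ 0     0   0   1  |   4 ]
ρ2 -> -5·ρ2
  [ 1   2/5   0   0  |  -4 ]
  [ 0     1   0   0  |  -5 ]
  [ 0  -2/5  -1  -2  |   0 ]
  [ 0     0   0   1  |   4 ]
ρ3 -> ρ3 + 2/5·ρ2
  [ 1  2/5   0   0  |  -4 ]
  [ 0    1   0   0  |  -5 ]
  [ 0    0  -1  -2  |  -2 ]
  [ 0    0   0   1  |   4 ]
ρ3 -> -1·ρ3
  [ 1  2/5  0  0  |  -4 ]
  [ 0    1  0  0  |  -5 ]
  [ 0    0  1  2  |   2 ]
  [ 0    0  0  1  |   4 ]
ρ3 -> ρ3 − 2·ρ4
  [ 1  2/5  0  0  |  -4 ]
  [ 0    1  0  0  |  -5 ]
  [ 0    0  1  0  |  -6 ]
  [ 0    0  0  1  |   4 ]
ρ1 -> ρ1 − 2/5·ρ2
  [ 1  0  0  0  |  -2 ]
  [ 0  1  0  0  |  -5 ]
  [ 0  0  1  0  |  -6 ]
  [ 0  0  0  1  |   4 ]
Reading off the last column: p = -2, q = -5, r = -6, s = 4.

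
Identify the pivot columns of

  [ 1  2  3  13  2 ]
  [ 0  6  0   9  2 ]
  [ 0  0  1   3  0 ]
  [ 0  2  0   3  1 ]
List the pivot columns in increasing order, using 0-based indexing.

R2 -> 1/6·R2
  [ 1  2  3   13    2 ]
  [ 0  1  0  3/2  1/3 ]
  [ 0  0  1    3    0 ]
  [ 0  2  0    3    1 ]
R4 -> R4 − 2·R2
  [ 1  2  3   13    2 ]
  [ 0  1  0  3/2  1/3 ]
  [ 0  0  1    3    0 ]
  [ 0  0  0    0  1/3 ]
R4 -> 3·R4
  [ 1  2  3   13    2 ]
  [ 0  1  0  3/2  1/3 ]
  [ 0  0  1    3    0 ]
  [ 0  0  0    0    1 ]
R2 -> R2 − 1/3·R4
  [ 1  2  3   13  2 ]
  [ 0  1  0  3/2  0 ]
  [ 0  0  1    3  0 ]
  [ 0  0  0    0  1 ]
R1 -> R1 − 2·R4
  [ 1  2  3   13  0 ]
  [ 0  1  0  3/2  0 ]
  [ 0  0  1    3  0 ]
  [ 0  0  0    0  1 ]
R1 -> R1 − 3·R3
  [ 1  2  0    4  0 ]
  [ 0  1  0  3/2  0 ]
  [ 0  0  1    3  0 ]
  [ 0  0  0    0  1 ]
R1 -> R1 − 2·R2
  [ 1  0  0    1  0 ]
  [ 0  1  0  3/2  0 ]
  [ 0  0  1    3  0 ]
  [ 0  0  0    0  1 ]
Pivot columns are the columns containing a leading 1.

0, 1, 2, 4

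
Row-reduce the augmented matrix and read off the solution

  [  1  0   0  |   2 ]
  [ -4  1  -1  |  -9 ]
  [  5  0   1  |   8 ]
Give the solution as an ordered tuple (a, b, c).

Add 4 times ρ1 to ρ2.
  [ 1  0   0  |   2 ]
  [ 0  1  -1  |  -1 ]
  [ 5  0   1  |   8 ]
Subtract 5 times ρ1 from ρ3.
  [ 1  0   0  |   2 ]
  [ 0  1  -1  |  -1 ]
  [ 0  0   1  |  -2 ]
Add ρ3 to ρ2.
  [ 1  0  0  |   2 ]
  [ 0  1  0  |  -3 ]
  [ 0  0  1  |  -2 ]
Reading off the last column: a = 2, b = -3, c = -2.

(2, -3, -2)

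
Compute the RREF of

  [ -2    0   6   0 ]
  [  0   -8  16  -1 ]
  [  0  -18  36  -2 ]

R1 := -1/2·R1
  [ 1    0  -3   0 ]
  [ 0   -8  16  -1 ]
  [ 0  -18  36  -2 ]
R2 := -1/8·R2
  [ 1    0  -3    0 ]
  [ 0    1  -2  1/8 ]
  [ 0  -18  36   -2 ]
R3 := R3 + 18·R2
  [ 1  0  -3    0 ]
  [ 0  1  -2  1/8 ]
  [ 0  0   0  1/4 ]
R3 := 4·R3
  [ 1  0  -3    0 ]
  [ 0  1  -2  1/8 ]
  [ 0  0   0    1 ]
R2 := R2 − 1/8·R3
  [ 1  0  -3  0 ]
  [ 0  1  -2  0 ]
  [ 0  0   0  1 ]

[[1, 0, -3, 0], [0, 1, -2, 0], [0, 0, 0, 1]]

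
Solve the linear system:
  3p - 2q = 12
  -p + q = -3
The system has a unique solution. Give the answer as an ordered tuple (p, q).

(6, 3)

Form the augmented matrix and row-reduce:
  [  3  -2  |  12 ]
  [ -1   1  |  -3 ]
R1 -> 1/3·R1
R2 -> R2 + R1
R2 -> 3·R2
R1 -> R1 + 2/3·R2
Reading off the last column: p = 6, q = 3.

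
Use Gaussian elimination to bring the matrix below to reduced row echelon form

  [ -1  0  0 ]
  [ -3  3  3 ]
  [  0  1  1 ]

R1 → -1·R1
  [  1  0  0 ]
  [ -3  3  3 ]
  [  0  1  1 ]
R2 → R2 + 3·R1
  [ 1  0  0 ]
  [ 0  3  3 ]
  [ 0  1  1 ]
R2 → 1/3·R2
  [ 1  0  0 ]
  [ 0  1  1 ]
  [ 0  1  1 ]
R3 → R3 − R2
  [ 1  0  0 ]
  [ 0  1  1 ]
  [ 0  0  0 ]

[[1, 0, 0], [0, 1, 1], [0, 0, 0]]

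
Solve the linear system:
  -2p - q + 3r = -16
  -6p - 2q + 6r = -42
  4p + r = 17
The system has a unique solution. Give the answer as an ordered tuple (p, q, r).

Form the augmented matrix and row-reduce:
  [ -2  -1  3  |  -16 ]
  [ -6  -2  6  |  -42 ]
  [  4   0  1  |   17 ]
R1 := -1/2·R1
  [  1  1/2  -3/2  |    8 ]
  [ -6   -2     6  |  -42 ]
  [  4    0     1  |   17 ]
R2 := R2 + 6·R1
  [ 1  1/2  -3/2  |   8 ]
  [ 0    1    -3  |   6 ]
  [ 4    0     1  |  17 ]
R3 := R3 − 4·R1
  [ 1  1/2  -3/2  |    8 ]
  [ 0    1    -3  |    6 ]
  [ 0   -2     7  |  -15 ]
R3 := R3 + 2·R2
  [ 1  1/2  -3/2  |   8 ]
  [ 0    1    -3  |   6 ]
  [ 0    0     1  |  -3 ]
R2 := R2 + 3·R3
  [ 1  1/2  -3/2  |   8 ]
  [ 0    1     0  |  -3 ]
  [ 0    0     1  |  -3 ]
R1 := R1 + 3/2·R3
  [ 1  1/2  0  |  7/2 ]
  [ 0    1  0  |   -3 ]
  [ 0    0  1  |   -3 ]
R1 := R1 − 1/2·R2
  [ 1  0  0  |   5 ]
  [ 0  1  0  |  -3 ]
  [ 0  0  1  |  -3 ]
Reading off the last column: p = 5, q = -3, r = -3.

(5, -3, -3)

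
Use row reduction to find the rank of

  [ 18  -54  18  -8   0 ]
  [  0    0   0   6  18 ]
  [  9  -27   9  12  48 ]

rank = 2

ρ1 -> 1/18·ρ1
  [ 1   -3  1  -4/9   0 ]
  [ 0    0  0     6  18 ]
  [ 9  -27  9    12  48 ]
ρ3 -> ρ3 − 9·ρ1
  [ 1  -3  1  -4/9   0 ]
  [ 0   0  0     6  18 ]
  [ 0   0  0    16  48 ]
ρ2 -> 1/6·ρ2
  [ 1  -3  1  -4/9   0 ]
  [ 0   0  0     1   3 ]
  [ 0   0  0    16  48 ]
ρ3 -> ρ3 − 16·ρ2
  [ 1  -3  1  -4/9  0 ]
  [ 0   0  0     1  3 ]
  [ 0   0  0     0  0 ]
ρ1 -> ρ1 + 4/9·ρ2
  [ 1  -3  1  0  4/3 ]
  [ 0   0  0  1    3 ]
  [ 0   0  0  0    0 ]
The reduced form has 2 nonzero rows.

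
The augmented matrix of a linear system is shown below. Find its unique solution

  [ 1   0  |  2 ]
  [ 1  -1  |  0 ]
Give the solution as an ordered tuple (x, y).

(2, 2)

R2 → R2 − R1
  [ 1   0  |   2 ]
  [ 0  -1  |  -2 ]
R2 → -1·R2
  [ 1  0  |  2 ]
  [ 0  1  |  2 ]
Reading off the last column: x = 2, y = 2.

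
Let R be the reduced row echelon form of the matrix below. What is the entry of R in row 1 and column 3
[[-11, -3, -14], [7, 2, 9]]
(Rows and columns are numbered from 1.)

1

Multiply ρ1 by -1/11.
  [ 1  3/11  14/11 ]
  [ 7     2      9 ]
Subtract 7 times ρ1 from ρ2.
  [ 1  3/11  14/11 ]
  [ 0  1/11   1/11 ]
Multiply ρ2 by 11.
  [ 1  3/11  14/11 ]
  [ 0     1      1 ]
Subtract 3/11 times ρ2 from ρ1.
  [ 1  0  1 ]
  [ 0  1  1 ]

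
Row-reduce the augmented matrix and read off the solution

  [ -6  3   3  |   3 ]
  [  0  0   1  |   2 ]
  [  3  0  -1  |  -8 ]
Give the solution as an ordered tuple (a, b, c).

R1 → -1/6·R1
  [ 1  -1/2  -1/2  |  -1/2 ]
  [ 0     0     1  |     2 ]
  [ 3     0    -1  |    -8 ]
R3 → R3 − 3·R1
  [ 1  -1/2  -1/2  |   -1/2 ]
  [ 0     0     1  |      2 ]
  [ 0   3/2   1/2  |  -13/2 ]
R2 <-> R3
  [ 1  -1/2  -1/2  |   -1/2 ]
  [ 0   3/2   1/2  |  -13/2 ]
  [ 0     0     1  |      2 ]
R2 → 2/3·R2
  [ 1  -1/2  -1/2  |   -1/2 ]
  [ 0     1   1/3  |  -13/3 ]
  [ 0     0     1  |      2 ]
R2 → R2 − 1/3·R3
  [ 1  -1/2  -1/2  |  -1/2 ]
  [ 0     1     0  |    -5 ]
  [ 0     0     1  |     2 ]
R1 → R1 + 1/2·R3
  [ 1  -1/2  0  |  1/2 ]
  [ 0     1  0  |   -5 ]
  [ 0     0  1  |    2 ]
R1 → R1 + 1/2·R2
  [ 1  0  0  |  -2 ]
  [ 0  1  0  |  -5 ]
  [ 0  0  1  |   2 ]
Reading off the last column: a = -2, b = -5, c = 2.

(-2, -5, 2)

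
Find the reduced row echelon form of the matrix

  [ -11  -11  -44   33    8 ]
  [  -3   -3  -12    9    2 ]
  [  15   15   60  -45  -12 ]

[[1, 1, 4, -3, 0], [0, 0, 0, 0, 1], [0, 0, 0, 0, 0]]

Multiply R1 by -1/11.
  [  1   1    4   -3  -8/11 ]
  [ -3  -3  -12    9      2 ]
  [ 15  15   60  -45    -12 ]
Add 3 times R1 to R2.
  [  1   1   4   -3  -8/11 ]
  [  0   0   0    0  -2/11 ]
  [ 15  15  60  -45    -12 ]
Subtract 15 times R1 from R3.
  [ 1  1  4  -3   -8/11 ]
  [ 0  0  0   0   -2/11 ]
  [ 0  0  0   0  -12/11 ]
Multiply R2 by -11/2.
  [ 1  1  4  -3   -8/11 ]
  [ 0  0  0   0       1 ]
  [ 0  0  0   0  -12/11 ]
Add 12/11 times R2 to R3.
  [ 1  1  4  -3  -8/11 ]
  [ 0  0  0   0      1 ]
  [ 0  0  0   0      0 ]
Add 8/11 times R2 to R1.
  [ 1  1  4  -3  0 ]
  [ 0  0  0   0  1 ]
  [ 0  0  0   0  0 ]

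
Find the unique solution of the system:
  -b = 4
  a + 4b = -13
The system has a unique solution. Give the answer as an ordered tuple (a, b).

Form the augmented matrix and row-reduce:
  [ 0  -1  |    4 ]
  [ 1   4  |  -13 ]
R1 <=> R2
  [ 1   4  |  -13 ]
  [ 0  -1  |    4 ]
R2 ← -1·R2
  [ 1  4  |  -13 ]
  [ 0  1  |   -4 ]
R1 ← R1 − 4·R2
  [ 1  0  |   3 ]
  [ 0  1  |  -4 ]
Reading off the last column: a = 3, b = -4.

(3, -4)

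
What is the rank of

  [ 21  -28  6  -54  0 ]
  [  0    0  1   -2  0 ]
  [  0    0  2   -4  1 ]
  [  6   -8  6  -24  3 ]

rank = 3

ρ1 -> 1/21·ρ1
  [ 1  -4/3  2/7  -18/7  0 ]
  [ 0     0    1     -2  0 ]
  [ 0     0    2     -4  1 ]
  [ 6    -8    6    -24  3 ]
ρ4 -> ρ4 − 6·ρ1
  [ 1  -4/3   2/7  -18/7  0 ]
  [ 0     0     1     -2  0 ]
  [ 0     0     2     -4  1 ]
  [ 0     0  30/7  -60/7  3 ]
ρ3 -> ρ3 − 2·ρ2
  [ 1  -4/3   2/7  -18/7  0 ]
  [ 0     0     1     -2  0 ]
  [ 0     0     0      0  1 ]
  [ 0     0  30/7  -60/7  3 ]
ρ4 -> ρ4 − 30/7·ρ2
  [ 1  -4/3  2/7  -18/7  0 ]
  [ 0     0    1     -2  0 ]
  [ 0     0    0      0  1 ]
  [ 0     0    0      0  3 ]
ρ4 -> ρ4 − 3·ρ3
  [ 1  -4/3  2/7  -18/7  0 ]
  [ 0     0    1     -2  0 ]
  [ 0     0    0      0  1 ]
  [ 0     0    0      0  0 ]
ρ1 -> ρ1 − 2/7·ρ2
  [ 1  -4/3  0  -2  0 ]
  [ 0     0  1  -2  0 ]
  [ 0     0  0   0  1 ]
  [ 0     0  0   0  0 ]
The reduced form has 3 nonzero rows.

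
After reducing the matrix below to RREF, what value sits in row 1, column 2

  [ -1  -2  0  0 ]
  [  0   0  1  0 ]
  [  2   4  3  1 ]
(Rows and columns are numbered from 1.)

ρ1 ← -1·ρ1
  [ 1  2  0  0 ]
  [ 0  0  1  0 ]
  [ 2  4  3  1 ]
ρ3 ← ρ3 − 2·ρ1
  [ 1  2  0  0 ]
  [ 0  0  1  0 ]
  [ 0  0  3  1 ]
ρ3 ← ρ3 − 3·ρ2
  [ 1  2  0  0 ]
  [ 0  0  1  0 ]
  [ 0  0  0  1 ]

2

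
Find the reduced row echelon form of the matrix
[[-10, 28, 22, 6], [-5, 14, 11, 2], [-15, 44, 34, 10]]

[[1, 0, -4/5, 0], [0, 1, 1/2, 0], [0, 0, 0, 1]]

R1 ← -1/10·R1
  [   1  -14/5  -11/5  -3/5 ]
  [  -5     14     11     2 ]
  [ -15     44     34    10 ]
R2 ← R2 + 5·R1
  [   1  -14/5  -11/5  -3/5 ]
  [   0      0      0    -1 ]
  [ -15     44     34    10 ]
R3 ← R3 + 15·R1
  [ 1  -14/5  -11/5  -3/5 ]
  [ 0      0      0    -1 ]
  [ 0      2      1     1 ]
R2 ↔ R3
  [ 1  -14/5  -11/5  -3/5 ]
  [ 0      2      1     1 ]
  [ 0      0      0    -1 ]
R2 ← 1/2·R2
  [ 1  -14/5  -11/5  -3/5 ]
  [ 0      1    1/2   1/2 ]
  [ 0      0      0    -1 ]
R3 ← -1·R3
  [ 1  -14/5  -11/5  -3/5 ]
  [ 0      1    1/2   1/2 ]
  [ 0      0      0     1 ]
R2 ← R2 − 1/2·R3
  [ 1  -14/5  -11/5  -3/5 ]
  [ 0      1    1/2     0 ]
  [ 0      0      0     1 ]
R1 ← R1 + 3/5·R3
  [ 1  -14/5  -11/5  0 ]
  [ 0      1    1/2  0 ]
  [ 0      0      0  1 ]
R1 ← R1 + 14/5·R2
  [ 1  0  -4/5  0 ]
  [ 0  1   1/2  0 ]
  [ 0  0     0  1 ]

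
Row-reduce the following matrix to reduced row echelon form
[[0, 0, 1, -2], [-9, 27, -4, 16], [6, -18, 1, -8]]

[[1, -3, 0, 0], [0, 0, 1, 0], [0, 0, 0, 1]]

R1 ↔ R2
  [ -9   27  -4  16 ]
  [  0    0   1  -2 ]
  [  6  -18   1  -8 ]
R1 := -1/9·R1
  [ 1   -3  4/9  -16/9 ]
  [ 0    0    1     -2 ]
  [ 6  -18    1     -8 ]
R3 := R3 − 6·R1
  [ 1  -3   4/9  -16/9 ]
  [ 0   0     1     -2 ]
  [ 0   0  -5/3    8/3 ]
R3 := R3 + 5/3·R2
  [ 1  -3  4/9  -16/9 ]
  [ 0   0    1     -2 ]
  [ 0   0    0   -2/3 ]
R3 := -3/2·R3
  [ 1  -3  4/9  -16/9 ]
  [ 0   0    1     -2 ]
  [ 0   0    0      1 ]
R2 := R2 + 2·R3
  [ 1  -3  4/9  -16/9 ]
  [ 0   0    1      0 ]
  [ 0   0    0      1 ]
R1 := R1 + 16/9·R3
  [ 1  -3  4/9  0 ]
  [ 0   0    1  0 ]
  [ 0   0    0  1 ]
R1 := R1 − 4/9·R2
  [ 1  -3  0  0 ]
  [ 0   0  1  0 ]
  [ 0   0  0  1 ]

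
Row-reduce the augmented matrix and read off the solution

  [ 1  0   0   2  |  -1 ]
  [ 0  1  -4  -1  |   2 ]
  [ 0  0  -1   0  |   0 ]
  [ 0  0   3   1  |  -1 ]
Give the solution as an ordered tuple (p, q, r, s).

r3 → -1·r3
  [ 1  0   0   2  |  -1 ]
  [ 0  1  -4  -1  |   2 ]
  [ 0  0   1   0  |   0 ]
  [ 0  0   3   1  |  -1 ]
r4 → r4 − 3·r3
  [ 1  0   0   2  |  -1 ]
  [ 0  1  -4  -1  |   2 ]
  [ 0  0   1   0  |   0 ]
  [ 0  0   0   1  |  -1 ]
r2 → r2 + r4
  [ 1  0   0  2  |  -1 ]
  [ 0  1  -4  0  |   1 ]
  [ 0  0   1  0  |   0 ]
  [ 0  0   0  1  |  -1 ]
r1 → r1 − 2·r4
  [ 1  0   0  0  |   1 ]
  [ 0  1  -4  0  |   1 ]
  [ 0  0   1  0  |   0 ]
  [ 0  0   0  1  |  -1 ]
r2 → r2 + 4·r3
  [ 1  0  0  0  |   1 ]
  [ 0  1  0  0  |   1 ]
  [ 0  0  1  0  |   0 ]
  [ 0  0  0  1  |  -1 ]
Reading off the last column: p = 1, q = 1, r = 0, s = -1.

(1, 1, 0, -1)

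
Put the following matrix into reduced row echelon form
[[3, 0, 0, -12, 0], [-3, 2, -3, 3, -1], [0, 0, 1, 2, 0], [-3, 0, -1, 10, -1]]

[[1, 0, 0, -4, 0], [0, 1, 0, -3/2, 0], [0, 0, 1, 2, 0], [0, 0, 0, 0, 1]]

r1 → 1/3·r1
  [  1  0   0  -4   0 ]
  [ -3  2  -3   3  -1 ]
  [  0  0   1   2   0 ]
  [ -3  0  -1  10  -1 ]
r2 → r2 + 3·r1
  [  1  0   0  -4   0 ]
  [  0  2  -3  -9  -1 ]
  [  0  0   1   2   0 ]
  [ -3  0  -1  10  -1 ]
r4 → r4 + 3·r1
  [ 1  0   0  -4   0 ]
  [ 0  2  -3  -9  -1 ]
  [ 0  0   1   2   0 ]
  [ 0  0  -1  -2  -1 ]
r2 → 1/2·r2
  [ 1  0     0    -4     0 ]
  [ 0  1  -3/2  -9/2  -1/2 ]
  [ 0  0     1     2     0 ]
  [ 0  0    -1    -2    -1 ]
r4 → r4 + r3
  [ 1  0     0    -4     0 ]
  [ 0  1  -3/2  -9/2  -1/2 ]
  [ 0  0     1     2     0 ]
  [ 0  0     0     0    -1 ]
r4 → -1·r4
  [ 1  0     0    -4     0 ]
  [ 0  1  -3/2  -9/2  -1/2 ]
  [ 0  0     1     2     0 ]
  [ 0  0     0     0     1 ]
r2 → r2 + 1/2·r4
  [ 1  0     0    -4  0 ]
  [ 0  1  -3/2  -9/2  0 ]
  [ 0  0     1     2  0 ]
  [ 0  0     0     0  1 ]
r2 → r2 + 3/2·r3
  [ 1  0  0    -4  0 ]
  [ 0  1  0  -3/2  0 ]
  [ 0  0  1     2  0 ]
  [ 0  0  0     0  1 ]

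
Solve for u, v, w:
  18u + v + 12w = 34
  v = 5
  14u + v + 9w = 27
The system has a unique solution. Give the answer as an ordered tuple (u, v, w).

(1/2, 5, 5/3)

Form the augmented matrix and row-reduce:
  [ 18  1  12  |  34 ]
  [  0  1   0  |   5 ]
  [ 14  1   9  |  27 ]
r1 → 1/18·r1
r3 → r3 − 14·r1
r3 → r3 − 2/9·r2
r3 → -3·r3
r1 → r1 − 2/3·r3
r1 → r1 − 1/18·r2
Reading off the last column: u = 1/2, v = 5, w = 5/3.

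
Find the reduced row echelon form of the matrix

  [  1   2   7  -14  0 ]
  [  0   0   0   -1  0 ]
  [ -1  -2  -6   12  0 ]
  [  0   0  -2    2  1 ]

[[1, 2, 0, 0, 0], [0, 0, 1, 0, 0], [0, 0, 0, 1, 0], [0, 0, 0, 0, 1]]

ρ3 ← ρ3 + ρ1
  [ 1  2   7  -14  0 ]
  [ 0  0   0   -1  0 ]
  [ 0  0   1   -2  0 ]
  [ 0  0  -2    2  1 ]
ρ2 <-> ρ3
  [ 1  2   7  -14  0 ]
  [ 0  0   1   -2  0 ]
  [ 0  0   0   -1  0 ]
  [ 0  0  -2    2  1 ]
ρ4 ← ρ4 + 2·ρ2
  [ 1  2  7  -14  0 ]
  [ 0  0  1   -2  0 ]
  [ 0  0  0   -1  0 ]
  [ 0  0  0   -2  1 ]
ρ3 ← -1·ρ3
  [ 1  2  7  -14  0 ]
  [ 0  0  1   -2  0 ]
  [ 0  0  0    1  0 ]
  [ 0  0  0   -2  1 ]
ρ4 ← ρ4 + 2·ρ3
  [ 1  2  7  -14  0 ]
  [ 0  0  1   -2  0 ]
  [ 0  0  0    1  0 ]
  [ 0  0  0    0  1 ]
ρ2 ← ρ2 + 2·ρ3
  [ 1  2  7  -14  0 ]
  [ 0  0  1    0  0 ]
  [ 0  0  0    1  0 ]
  [ 0  0  0    0  1 ]
ρ1 ← ρ1 + 14·ρ3
  [ 1  2  7  0  0 ]
  [ 0  0  1  0  0 ]
  [ 0  0  0  1  0 ]
  [ 0  0  0  0  1 ]
ρ1 ← ρ1 − 7·ρ2
  [ 1  2  0  0  0 ]
  [ 0  0  1  0  0 ]
  [ 0  0  0  1  0 ]
  [ 0  0  0  0  1 ]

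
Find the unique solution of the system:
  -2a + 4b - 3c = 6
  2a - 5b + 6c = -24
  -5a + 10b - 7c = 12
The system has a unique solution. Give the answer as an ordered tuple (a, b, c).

(6, 0, -6)

Form the augmented matrix and row-reduce:
  [ -2   4  -3  |    6 ]
  [  2  -5   6  |  -24 ]
  [ -5  10  -7  |   12 ]
r1 -> -1/2·r1
r2 -> r2 − 2·r1
r3 -> r3 + 5·r1
r2 -> -1·r2
r3 -> 2·r3
r2 -> r2 + 3·r3
r1 -> r1 − 3/2·r3
r1 -> r1 + 2·r2
Reading off the last column: a = 6, b = 0, c = -6.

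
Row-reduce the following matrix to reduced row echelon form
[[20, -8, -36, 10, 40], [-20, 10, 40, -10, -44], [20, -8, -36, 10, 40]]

[[1, 0, -1, 1/2, 6/5], [0, 1, 2, 0, -2], [0, 0, 0, 0, 0]]

r1 ← 1/20·r1
  [   1  -2/5  -9/5  1/2    2 ]
  [ -20    10    40  -10  -44 ]
  [  20    -8   -36   10   40 ]
r2 ← r2 + 20·r1
  [  1  -2/5  -9/5  1/2   2 ]
  [  0     2     4    0  -4 ]
  [ 20    -8   -36   10  40 ]
r3 ← r3 − 20·r1
  [ 1  -2/5  -9/5  1/2   2 ]
  [ 0     2     4    0  -4 ]
  [ 0     0     0    0   0 ]
r2 ← 1/2·r2
  [ 1  -2/5  -9/5  1/2   2 ]
  [ 0     1     2    0  -2 ]
  [ 0     0     0    0   0 ]
r1 ← r1 + 2/5·r2
  [ 1  0  -1  1/2  6/5 ]
  [ 0  1   2    0   -2 ]
  [ 0  0   0    0    0 ]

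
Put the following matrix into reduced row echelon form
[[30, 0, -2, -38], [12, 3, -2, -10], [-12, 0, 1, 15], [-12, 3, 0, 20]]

R1 ← 1/30·R1
R2 ← R2 − 12·R1
R3 ← R3 + 12·R1
R4 ← R4 + 12·R1
R2 ← 1/3·R2
R4 ← R4 − 3·R2
R3 ← 5·R3
R4 ← R4 − 2/5·R3
R2 ← R2 + 2/5·R3
R1 ← R1 + 1/15·R3

[[1, 0, 0, -4/3], [0, 1, 0, 4/3], [0, 0, 1, -1], [0, 0, 0, 0]]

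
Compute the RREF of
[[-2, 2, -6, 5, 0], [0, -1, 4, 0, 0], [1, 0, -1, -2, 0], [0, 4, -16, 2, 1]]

r1 := -1/2·r1
r3 := r3 − r1
r2 := -1·r2
r3 := r3 − r2
r4 := r4 − 4·r2
r3 := 2·r3
r4 := r4 − 2·r3
r1 := r1 + 5/2·r3
r1 := r1 + r2

[[1, 0, -1, 0, 0], [0, 1, -4, 0, 0], [0, 0, 0, 1, 0], [0, 0, 0, 0, 1]]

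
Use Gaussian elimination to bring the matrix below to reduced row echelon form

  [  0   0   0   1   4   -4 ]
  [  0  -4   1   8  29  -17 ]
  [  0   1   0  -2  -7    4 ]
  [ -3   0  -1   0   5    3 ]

[[1, 0, 0, 0, -2, -2/3], [0, 1, 0, 0, 1, -4], [0, 0, 1, 0, 1, -1], [0, 0, 0, 1, 4, -4]]

ρ1 <-> ρ4
ρ1 -> -1/3·ρ1
ρ2 -> -1/4·ρ2
ρ3 -> ρ3 − ρ2
ρ3 -> 4·ρ3
ρ2 -> ρ2 + 2·ρ4
ρ2 -> ρ2 + 1/4·ρ3
ρ1 -> ρ1 − 1/3·ρ3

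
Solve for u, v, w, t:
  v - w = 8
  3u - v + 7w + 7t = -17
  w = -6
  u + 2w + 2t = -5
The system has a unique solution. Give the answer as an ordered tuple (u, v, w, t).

(-5, 2, -6, 6)

Form the augmented matrix and row-reduce:
  [ 0   1  -1  0  |    8 ]
  [ 3  -1   7  7  |  -17 ]
  [ 0   0   1  0  |   -6 ]
  [ 1   0   2  2  |   -5 ]
R1 <-> R2
  [ 3  -1   7  7  |  -17 ]
  [ 0   1  -1  0  |    8 ]
  [ 0   0   1  0  |   -6 ]
  [ 1   0   2  2  |   -5 ]
R1 ← 1/3·R1
  [ 1  -1/3  7/3  7/3  |  -17/3 ]
  [ 0     1   -1    0  |      8 ]
  [ 0     0    1    0  |     -6 ]
  [ 1     0    2    2  |     -5 ]
R4 ← R4 − R1
  [ 1  -1/3   7/3   7/3  |  -17/3 ]
  [ 0     1    -1     0  |      8 ]
  [ 0     0     1     0  |     -6 ]
  [ 0   1/3  -1/3  -1/3  |    2/3 ]
R4 ← R4 − 1/3·R2
  [ 1  -1/3  7/3   7/3  |  -17/3 ]
  [ 0     1   -1     0  |      8 ]
  [ 0     0    1     0  |     -6 ]
  [ 0     0    0  -1/3  |     -2 ]
R4 ← -3·R4
  [ 1  -1/3  7/3  7/3  |  -17/3 ]
  [ 0     1   -1    0  |      8 ]
  [ 0     0    1    0  |     -6 ]
  [ 0     0    0    1  |      6 ]
R1 ← R1 − 7/3·R4
  [ 1  -1/3  7/3  0  |  -59/3 ]
  [ 0     1   -1  0  |      8 ]
  [ 0     0    1  0  |     -6 ]
  [ 0     0    0  1  |      6 ]
R2 ← R2 + R3
  [ 1  -1/3  7/3  0  |  -59/3 ]
  [ 0     1    0  0  |      2 ]
  [ 0     0    1  0  |     -6 ]
  [ 0     0    0  1  |      6 ]
R1 ← R1 − 7/3·R3
  [ 1  -1/3  0  0  |  -17/3 ]
  [ 0     1  0  0  |      2 ]
  [ 0     0  1  0  |     -6 ]
  [ 0     0  0  1  |      6 ]
R1 ← R1 + 1/3·R2
  [ 1  0  0  0  |  -5 ]
  [ 0  1  0  0  |   2 ]
  [ 0  0  1  0  |  -6 ]
  [ 0  0  0  1  |   6 ]
Reading off the last column: u = -5, v = 2, w = -6, t = 6.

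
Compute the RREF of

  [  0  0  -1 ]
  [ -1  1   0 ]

[[1, -1, 0], [0, 0, 1]]

Swap R1 and R2.
Multiply R1 by -1.
Multiply R2 by -1.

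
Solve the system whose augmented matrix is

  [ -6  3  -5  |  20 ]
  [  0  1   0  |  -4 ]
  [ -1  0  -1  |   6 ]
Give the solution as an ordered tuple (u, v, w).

R1 → -1/6·R1
  [  1  -1/2  5/6  |  -10/3 ]
  [  0     1    0  |     -4 ]
  [ -1     0   -1  |      6 ]
R3 → R3 + R1
  [ 1  -1/2   5/6  |  -10/3 ]
  [ 0     1     0  |     -4 ]
  [ 0  -1/2  -1/6  |    8/3 ]
R3 → R3 + 1/2·R2
  [ 1  -1/2   5/6  |  -10/3 ]
  [ 0     1     0  |     -4 ]
  [ 0     0  -1/6  |    2/3 ]
R3 → -6·R3
  [ 1  -1/2  5/6  |  -10/3 ]
  [ 0     1    0  |     -4 ]
  [ 0     0    1  |     -4 ]
R1 → R1 − 5/6·R3
  [ 1  -1/2  0  |   0 ]
  [ 0     1  0  |  -4 ]
  [ 0     0  1  |  -4 ]
R1 → R1 + 1/2·R2
  [ 1  0  0  |  -2 ]
  [ 0  1  0  |  -4 ]
  [ 0  0  1  |  -4 ]
Reading off the last column: u = -2, v = -4, w = -4.

(-2, -4, -4)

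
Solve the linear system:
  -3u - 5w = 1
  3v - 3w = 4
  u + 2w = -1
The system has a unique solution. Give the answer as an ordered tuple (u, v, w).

(3, -2/3, -2)

Form the augmented matrix and row-reduce:
  [ -3  0  -5  |   1 ]
  [  0  3  -3  |   4 ]
  [  1  0   2  |  -1 ]
R1 ← -1/3·R1
  [ 1  0  5/3  |  -1/3 ]
  [ 0  3   -3  |     4 ]
  [ 1  0    2  |    -1 ]
R3 ← R3 − R1
  [ 1  0  5/3  |  -1/3 ]
  [ 0  3   -3  |     4 ]
  [ 0  0  1/3  |  -2/3 ]
R2 ← 1/3·R2
  [ 1  0  5/3  |  -1/3 ]
  [ 0  1   -1  |   4/3 ]
  [ 0  0  1/3  |  -2/3 ]
R3 ← 3·R3
  [ 1  0  5/3  |  -1/3 ]
  [ 0  1   -1  |   4/3 ]
  [ 0  0    1  |    -2 ]
R2 ← R2 + R3
  [ 1  0  5/3  |  -1/3 ]
  [ 0  1    0  |  -2/3 ]
  [ 0  0    1  |    -2 ]
R1 ← R1 − 5/3·R3
  [ 1  0  0  |     3 ]
  [ 0  1  0  |  -2/3 ]
  [ 0  0  1  |    -2 ]
Reading off the last column: u = 3, v = -2/3, w = -2.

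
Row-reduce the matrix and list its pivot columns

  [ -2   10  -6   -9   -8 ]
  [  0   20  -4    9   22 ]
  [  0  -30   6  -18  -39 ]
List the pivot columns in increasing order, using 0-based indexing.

R1 -> -1/2·R1
  [ 1   -5   3  9/2    4 ]
  [ 0   20  -4    9   22 ]
  [ 0  -30   6  -18  -39 ]
R2 -> 1/20·R2
  [ 1   -5     3   9/2      4 ]
  [ 0    1  -1/5  9/20  11/10 ]
  [ 0  -30     6   -18    -39 ]
R3 -> R3 + 30·R2
  [ 1  -5     3   9/2      4 ]
  [ 0   1  -1/5  9/20  11/10 ]
  [ 0   0     0  -9/2     -6 ]
R3 -> -2/9·R3
  [ 1  -5     3   9/2      4 ]
  [ 0   1  -1/5  9/20  11/10 ]
  [ 0   0     0     1    4/3 ]
R2 -> R2 − 9/20·R3
  [ 1  -5     3  9/2    4 ]
  [ 0   1  -1/5    0  1/2 ]
  [ 0   0     0    1  4/3 ]
R1 -> R1 − 9/2·R3
  [ 1  -5     3  0   -2 ]
  [ 0   1  -1/5  0  1/2 ]
  [ 0   0     0  1  4/3 ]
R1 -> R1 + 5·R2
  [ 1  0     2  0  1/2 ]
  [ 0  1  -1/5  0  1/2 ]
  [ 0  0     0  1  4/3 ]
Pivot columns are the columns containing a leading 1.

0, 1, 3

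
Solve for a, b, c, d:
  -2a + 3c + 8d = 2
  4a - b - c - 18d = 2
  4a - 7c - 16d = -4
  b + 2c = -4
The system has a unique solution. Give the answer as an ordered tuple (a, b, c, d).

(-5, -4, 0, -1)

Form the augmented matrix and row-reduce:
  [ -2   0   3    8  |   2 ]
  [  4  -1  -1  -18  |   2 ]
  [  4   0  -7  -16  |  -4 ]
  [  0   1   2    0  |  -4 ]
r1 ← -1/2·r1
  [ 1   0  -3/2   -4  |  -1 ]
  [ 4  -1    -1  -18  |   2 ]
  [ 4   0    -7  -16  |  -4 ]
  [ 0   1     2    0  |  -4 ]
r2 ← r2 − 4·r1
  [ 1   0  -3/2   -4  |  -1 ]
  [ 0  -1     5   -2  |   6 ]
  [ 4   0    -7  -16  |  -4 ]
  [ 0   1     2    0  |  -4 ]
r3 ← r3 − 4·r1
  [ 1   0  -3/2  -4  |  -1 ]
  [ 0  -1     5  -2  |   6 ]
  [ 0   0    -1   0  |   0 ]
  [ 0   1     2   0  |  -4 ]
r2 ← -1·r2
  [ 1  0  -3/2  -4  |  -1 ]
  [ 0  1    -5   2  |  -6 ]
  [ 0  0    -1   0  |   0 ]
  [ 0  1     2   0  |  -4 ]
r4 ← r4 − r2
  [ 1  0  -3/2  -4  |  -1 ]
  [ 0  1    -5   2  |  -6 ]
  [ 0  0    -1   0  |   0 ]
  [ 0  0     7  -2  |   2 ]
r3 ← -1·r3
  [ 1  0  -3/2  -4  |  -1 ]
  [ 0  1    -5   2  |  -6 ]
  [ 0  0     1   0  |   0 ]
  [ 0  0     7  -2  |   2 ]
r4 ← r4 − 7·r3
  [ 1  0  -3/2  -4  |  -1 ]
  [ 0  1    -5   2  |  -6 ]
  [ 0  0     1   0  |   0 ]
  [ 0  0     0  -2  |   2 ]
r4 ← -1/2·r4
  [ 1  0  -3/2  -4  |  -1 ]
  [ 0  1    -5   2  |  -6 ]
  [ 0  0     1   0  |   0 ]
  [ 0  0     0   1  |  -1 ]
r2 ← r2 − 2·r4
  [ 1  0  -3/2  -4  |  -1 ]
  [ 0  1    -5   0  |  -4 ]
  [ 0  0     1   0  |   0 ]
  [ 0  0     0   1  |  -1 ]
r1 ← r1 + 4·r4
  [ 1  0  -3/2  0  |  -5 ]
  [ 0  1    -5  0  |  -4 ]
  [ 0  0     1  0  |   0 ]
  [ 0  0     0  1  |  -1 ]
r2 ← r2 + 5·r3
  [ 1  0  -3/2  0  |  -5 ]
  [ 0  1     0  0  |  -4 ]
  [ 0  0     1  0  |   0 ]
  [ 0  0     0  1  |  -1 ]
r1 ← r1 + 3/2·r3
  [ 1  0  0  0  |  -5 ]
  [ 0  1  0  0  |  -4 ]
  [ 0  0  1  0  |   0 ]
  [ 0  0  0  1  |  -1 ]
Reading off the last column: a = -5, b = -4, c = 0, d = -1.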